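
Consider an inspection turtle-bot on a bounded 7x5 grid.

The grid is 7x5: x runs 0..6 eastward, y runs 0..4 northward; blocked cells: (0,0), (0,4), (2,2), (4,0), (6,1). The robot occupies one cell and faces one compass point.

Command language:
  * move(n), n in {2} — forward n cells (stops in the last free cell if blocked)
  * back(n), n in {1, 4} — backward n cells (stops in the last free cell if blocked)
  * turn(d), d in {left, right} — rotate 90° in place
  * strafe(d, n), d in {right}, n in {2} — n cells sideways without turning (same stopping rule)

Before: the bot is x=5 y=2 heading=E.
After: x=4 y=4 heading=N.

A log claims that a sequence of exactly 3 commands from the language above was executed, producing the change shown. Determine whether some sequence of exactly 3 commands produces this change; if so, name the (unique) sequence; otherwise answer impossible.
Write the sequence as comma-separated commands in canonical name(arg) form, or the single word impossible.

back(1), turn(left), move(2)

key: running move(2) before back(1) would end elsewhere — order is forced
initial: x=5 y=2 heading=E
[1] after back(1): x=4 y=2 heading=E
[2] after turn(left): x=4 y=2 heading=N
[3] after move(2): x=4 y=4 heading=N
no other 3-command option fits: unique.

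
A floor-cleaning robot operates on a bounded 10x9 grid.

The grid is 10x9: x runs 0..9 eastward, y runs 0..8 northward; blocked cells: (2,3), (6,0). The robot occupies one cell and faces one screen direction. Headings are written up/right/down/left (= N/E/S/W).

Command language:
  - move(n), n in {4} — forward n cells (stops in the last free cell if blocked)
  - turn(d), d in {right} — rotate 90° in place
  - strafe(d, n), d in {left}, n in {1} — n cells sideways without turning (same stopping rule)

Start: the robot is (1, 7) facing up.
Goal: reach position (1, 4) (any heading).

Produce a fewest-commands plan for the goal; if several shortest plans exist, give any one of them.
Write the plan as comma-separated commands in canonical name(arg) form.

begin: (1, 7) facing up
t=1 move(4) ⇒ (1, 8) facing up
t=2 turn(right) ⇒ (1, 8) facing right
t=3 turn(right) ⇒ (1, 8) facing down
t=4 move(4) ⇒ (1, 4) facing down
minimal: 4 command(s), checked below 4.

move(4), turn(right), turn(right), move(4)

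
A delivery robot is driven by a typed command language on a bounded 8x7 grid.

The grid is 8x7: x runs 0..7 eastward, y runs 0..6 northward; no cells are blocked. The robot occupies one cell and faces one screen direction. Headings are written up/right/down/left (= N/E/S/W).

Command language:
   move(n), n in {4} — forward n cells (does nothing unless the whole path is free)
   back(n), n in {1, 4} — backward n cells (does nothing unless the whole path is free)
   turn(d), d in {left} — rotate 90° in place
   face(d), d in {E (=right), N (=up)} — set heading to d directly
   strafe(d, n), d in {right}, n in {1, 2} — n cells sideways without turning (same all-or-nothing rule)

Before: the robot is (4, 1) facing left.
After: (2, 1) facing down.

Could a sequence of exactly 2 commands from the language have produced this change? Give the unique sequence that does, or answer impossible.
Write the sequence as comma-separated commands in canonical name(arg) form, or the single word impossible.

turn(left), strafe(right, 2)

key: order matters: swapping turn(left) and strafe(right, 2) lands elsewhere
t0: (4, 1) facing left
1. turn(left) → (4, 1) facing down
2. strafe(right, 2) → (2, 1) facing down
all 64 alternatives checked — unique.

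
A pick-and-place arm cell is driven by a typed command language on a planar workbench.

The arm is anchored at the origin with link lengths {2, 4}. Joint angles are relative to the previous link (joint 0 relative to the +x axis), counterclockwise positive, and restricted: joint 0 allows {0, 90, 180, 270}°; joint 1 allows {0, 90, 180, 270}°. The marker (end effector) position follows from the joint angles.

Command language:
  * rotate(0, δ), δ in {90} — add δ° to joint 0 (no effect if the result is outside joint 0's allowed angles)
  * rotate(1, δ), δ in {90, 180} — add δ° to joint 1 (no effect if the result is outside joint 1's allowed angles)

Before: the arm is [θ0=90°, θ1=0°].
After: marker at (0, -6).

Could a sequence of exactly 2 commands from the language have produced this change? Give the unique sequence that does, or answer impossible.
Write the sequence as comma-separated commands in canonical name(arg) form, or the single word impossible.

start: [θ0=90°, θ1=0°]
t=1 rotate(0, 90) ⇒ [θ0=180°, θ1=0°]
t=2 rotate(0, 90) ⇒ [θ0=270°, θ1=0°]
all 9 alternatives checked — unique.

rotate(0, 90), rotate(0, 90)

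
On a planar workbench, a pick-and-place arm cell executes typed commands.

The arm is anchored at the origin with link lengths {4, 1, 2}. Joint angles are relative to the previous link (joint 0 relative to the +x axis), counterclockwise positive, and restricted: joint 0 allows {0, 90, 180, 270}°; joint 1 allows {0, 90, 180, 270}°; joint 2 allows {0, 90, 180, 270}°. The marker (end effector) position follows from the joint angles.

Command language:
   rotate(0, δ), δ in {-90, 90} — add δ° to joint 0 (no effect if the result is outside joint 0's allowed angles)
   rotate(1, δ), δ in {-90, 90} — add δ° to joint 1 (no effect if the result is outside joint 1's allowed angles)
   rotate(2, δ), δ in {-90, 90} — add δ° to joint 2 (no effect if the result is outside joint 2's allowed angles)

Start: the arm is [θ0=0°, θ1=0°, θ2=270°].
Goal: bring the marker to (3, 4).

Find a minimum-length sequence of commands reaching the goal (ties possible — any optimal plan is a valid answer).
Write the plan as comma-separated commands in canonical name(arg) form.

rotate(0, 90), rotate(2, 90), rotate(1, -90)

initial: [θ0=0°, θ1=0°, θ2=270°]
t=1 rotate(0, 90) ⇒ [θ0=90°, θ1=0°, θ2=270°]
t=2 rotate(2, 90) ⇒ [θ0=90°, θ1=0°, θ2=0°]
t=3 rotate(1, -90) ⇒ [θ0=90°, θ1=270°, θ2=0°]
nothing shorter than 3 reaches the goal.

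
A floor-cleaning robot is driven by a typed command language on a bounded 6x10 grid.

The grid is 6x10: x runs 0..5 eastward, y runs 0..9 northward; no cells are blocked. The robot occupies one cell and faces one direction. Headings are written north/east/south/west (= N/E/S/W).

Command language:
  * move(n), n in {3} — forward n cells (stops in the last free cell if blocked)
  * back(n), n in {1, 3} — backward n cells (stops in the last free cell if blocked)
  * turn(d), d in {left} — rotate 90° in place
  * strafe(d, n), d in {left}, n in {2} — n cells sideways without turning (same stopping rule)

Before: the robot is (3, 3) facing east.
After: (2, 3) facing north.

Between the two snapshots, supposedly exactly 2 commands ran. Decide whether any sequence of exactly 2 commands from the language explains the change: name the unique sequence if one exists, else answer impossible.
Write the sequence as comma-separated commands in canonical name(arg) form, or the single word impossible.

back(1), turn(left)

key: order matters: swapping back(1) and turn(left) lands elsewhere
begin: (3, 3) facing east
t=1 back(1) ⇒ (2, 3) facing east
t=2 turn(left) ⇒ (2, 3) facing north
no rival 2-sequence matches.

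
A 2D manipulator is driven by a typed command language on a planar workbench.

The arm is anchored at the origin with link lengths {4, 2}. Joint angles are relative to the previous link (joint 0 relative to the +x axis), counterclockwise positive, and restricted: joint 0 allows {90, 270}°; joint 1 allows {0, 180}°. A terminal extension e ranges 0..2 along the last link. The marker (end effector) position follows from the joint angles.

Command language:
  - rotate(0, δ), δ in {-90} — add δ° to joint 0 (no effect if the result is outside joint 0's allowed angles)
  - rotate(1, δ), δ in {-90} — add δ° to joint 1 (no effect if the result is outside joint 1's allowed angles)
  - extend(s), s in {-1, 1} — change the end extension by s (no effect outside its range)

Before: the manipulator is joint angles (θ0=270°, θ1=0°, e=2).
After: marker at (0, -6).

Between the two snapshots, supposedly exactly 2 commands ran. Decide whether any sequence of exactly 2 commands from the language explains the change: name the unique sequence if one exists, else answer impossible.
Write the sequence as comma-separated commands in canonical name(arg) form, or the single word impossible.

extend(-1), extend(-1)

from: joint angles (θ0=270°, θ1=0°, e=2)
step 1 (extend(-1)): joint angles (θ0=270°, θ1=0°, e=1)
step 2 (extend(-1)): joint angles (θ0=270°, θ1=0°, e=0)
no rival 2-sequence matches.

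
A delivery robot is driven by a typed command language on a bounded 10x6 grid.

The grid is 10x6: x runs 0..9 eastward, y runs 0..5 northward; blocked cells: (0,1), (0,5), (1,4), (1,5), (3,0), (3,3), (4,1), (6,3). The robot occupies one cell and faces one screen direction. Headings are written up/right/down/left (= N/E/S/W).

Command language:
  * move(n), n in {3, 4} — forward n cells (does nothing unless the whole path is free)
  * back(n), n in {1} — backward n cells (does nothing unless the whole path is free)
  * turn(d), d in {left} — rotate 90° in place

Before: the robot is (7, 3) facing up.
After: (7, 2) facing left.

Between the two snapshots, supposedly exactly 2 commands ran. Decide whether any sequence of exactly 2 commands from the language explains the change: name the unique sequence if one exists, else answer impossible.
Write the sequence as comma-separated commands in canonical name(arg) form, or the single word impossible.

key: order matters: swapping back(1) and turn(left) lands elsewhere
begin: (7, 3) facing up
1. back(1) → (7, 2) facing up
2. turn(left) → (7, 2) facing left
no other 2-command option fits: unique.

back(1), turn(left)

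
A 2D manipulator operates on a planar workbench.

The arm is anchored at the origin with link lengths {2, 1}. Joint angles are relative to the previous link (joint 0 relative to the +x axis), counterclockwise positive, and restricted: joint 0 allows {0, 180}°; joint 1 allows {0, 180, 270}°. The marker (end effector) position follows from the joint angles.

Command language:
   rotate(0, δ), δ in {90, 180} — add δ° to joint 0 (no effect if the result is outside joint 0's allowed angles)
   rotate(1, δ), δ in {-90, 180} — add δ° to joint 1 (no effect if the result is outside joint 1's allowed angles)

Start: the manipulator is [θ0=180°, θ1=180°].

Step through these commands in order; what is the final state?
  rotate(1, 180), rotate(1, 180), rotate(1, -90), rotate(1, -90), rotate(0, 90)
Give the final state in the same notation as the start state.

initial: [θ0=180°, θ1=180°]
step 1 (rotate(1, 180)): [θ0=180°, θ1=0°]
step 2 (rotate(1, 180)): [θ0=180°, θ1=180°]
step 3 (rotate(1, -90)): [θ0=180°, θ1=180°]
step 4 (rotate(1, -90)): [θ0=180°, θ1=180°]
step 5 (rotate(0, 90)): [θ0=180°, θ1=180°]

[θ0=180°, θ1=180°]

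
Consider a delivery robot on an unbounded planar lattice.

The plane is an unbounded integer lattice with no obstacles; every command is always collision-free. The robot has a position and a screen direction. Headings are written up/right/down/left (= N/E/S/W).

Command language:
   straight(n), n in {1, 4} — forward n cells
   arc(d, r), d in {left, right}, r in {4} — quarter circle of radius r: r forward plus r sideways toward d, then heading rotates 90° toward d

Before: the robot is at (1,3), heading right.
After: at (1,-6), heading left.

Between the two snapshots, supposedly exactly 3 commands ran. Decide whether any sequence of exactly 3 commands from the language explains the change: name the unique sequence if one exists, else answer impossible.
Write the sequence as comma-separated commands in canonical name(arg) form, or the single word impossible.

key: cell and facing (now W) both changed — the 3 commands mix motion and turning
t0: at (1,3), heading right
t=1 arc(right, 4) ⇒ at (5,-1), heading down
t=2 straight(1) ⇒ at (5,-2), heading down
t=3 arc(right, 4) ⇒ at (1,-6), heading left
no other 3-command option fits: unique.

arc(right, 4), straight(1), arc(right, 4)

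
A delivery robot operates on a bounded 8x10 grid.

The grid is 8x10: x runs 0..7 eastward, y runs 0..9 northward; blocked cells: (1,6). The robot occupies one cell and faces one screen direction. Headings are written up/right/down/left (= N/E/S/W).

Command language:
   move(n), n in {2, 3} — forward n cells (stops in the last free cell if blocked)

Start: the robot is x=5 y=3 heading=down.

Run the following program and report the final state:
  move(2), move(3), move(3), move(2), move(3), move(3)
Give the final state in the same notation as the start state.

start: x=5 y=3 heading=down
step 1 (move(2)): x=5 y=1 heading=down
step 2 (move(3)): x=5 y=0 heading=down
step 3 (move(3)): x=5 y=0 heading=down
step 4 (move(2)): x=5 y=0 heading=down
step 5 (move(3)): x=5 y=0 heading=down
step 6 (move(3)): x=5 y=0 heading=down

x=5 y=0 heading=down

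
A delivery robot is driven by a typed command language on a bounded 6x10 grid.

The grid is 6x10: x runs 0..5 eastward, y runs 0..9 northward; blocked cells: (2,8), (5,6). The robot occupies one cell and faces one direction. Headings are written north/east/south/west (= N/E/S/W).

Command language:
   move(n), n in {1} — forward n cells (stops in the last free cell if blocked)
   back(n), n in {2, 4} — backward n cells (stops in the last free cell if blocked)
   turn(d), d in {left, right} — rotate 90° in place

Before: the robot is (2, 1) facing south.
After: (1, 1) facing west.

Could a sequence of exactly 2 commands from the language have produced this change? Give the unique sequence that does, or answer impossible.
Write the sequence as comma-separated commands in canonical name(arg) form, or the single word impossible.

turn(right), move(1)

key: position moved to (1,1) AND the heading swung to W — translation plus rotation needed
t0: (2, 1) facing south
t=1 turn(right) ⇒ (2, 1) facing west
t=2 move(1) ⇒ (1, 1) facing west
no other 2-command option fits: unique.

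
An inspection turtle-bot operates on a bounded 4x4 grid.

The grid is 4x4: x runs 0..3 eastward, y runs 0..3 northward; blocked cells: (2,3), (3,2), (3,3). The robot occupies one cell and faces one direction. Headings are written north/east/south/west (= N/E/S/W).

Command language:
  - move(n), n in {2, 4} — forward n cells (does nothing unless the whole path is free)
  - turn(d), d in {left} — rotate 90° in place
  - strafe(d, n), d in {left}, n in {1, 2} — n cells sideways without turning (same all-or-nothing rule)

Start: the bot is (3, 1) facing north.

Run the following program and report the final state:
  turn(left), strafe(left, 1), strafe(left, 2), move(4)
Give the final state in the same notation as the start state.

(3, 0) facing west

start: (3, 1) facing north
t=1 turn(left) ⇒ (3, 1) facing west
t=2 strafe(left, 1) ⇒ (3, 0) facing west
t=3 strafe(left, 2) ⇒ (3, 0) facing west
t=4 move(4) ⇒ (3, 0) facing west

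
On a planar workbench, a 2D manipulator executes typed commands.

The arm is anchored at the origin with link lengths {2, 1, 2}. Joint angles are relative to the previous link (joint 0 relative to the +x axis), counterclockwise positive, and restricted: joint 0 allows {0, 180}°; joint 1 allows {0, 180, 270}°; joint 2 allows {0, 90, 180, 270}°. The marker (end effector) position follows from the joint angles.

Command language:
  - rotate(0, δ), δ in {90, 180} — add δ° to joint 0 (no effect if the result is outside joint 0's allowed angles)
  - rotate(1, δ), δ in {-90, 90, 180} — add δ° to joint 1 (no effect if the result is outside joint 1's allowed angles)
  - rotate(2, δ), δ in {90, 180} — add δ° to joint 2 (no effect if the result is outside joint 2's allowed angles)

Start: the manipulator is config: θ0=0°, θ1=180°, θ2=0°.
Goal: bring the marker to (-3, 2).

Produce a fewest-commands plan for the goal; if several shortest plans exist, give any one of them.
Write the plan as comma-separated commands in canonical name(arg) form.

start: config: θ0=0°, θ1=180°, θ2=0°
step 1 (rotate(2, 90)): config: θ0=0°, θ1=180°, θ2=90°
step 2 (rotate(0, 180)): config: θ0=180°, θ1=180°, θ2=90°
step 3 (rotate(1, 180)): config: θ0=180°, θ1=0°, θ2=90°
step 4 (rotate(2, 180)): config: θ0=180°, θ1=0°, θ2=270°
nothing shorter than 4 reaches the goal.

rotate(2, 90), rotate(0, 180), rotate(1, 180), rotate(2, 180)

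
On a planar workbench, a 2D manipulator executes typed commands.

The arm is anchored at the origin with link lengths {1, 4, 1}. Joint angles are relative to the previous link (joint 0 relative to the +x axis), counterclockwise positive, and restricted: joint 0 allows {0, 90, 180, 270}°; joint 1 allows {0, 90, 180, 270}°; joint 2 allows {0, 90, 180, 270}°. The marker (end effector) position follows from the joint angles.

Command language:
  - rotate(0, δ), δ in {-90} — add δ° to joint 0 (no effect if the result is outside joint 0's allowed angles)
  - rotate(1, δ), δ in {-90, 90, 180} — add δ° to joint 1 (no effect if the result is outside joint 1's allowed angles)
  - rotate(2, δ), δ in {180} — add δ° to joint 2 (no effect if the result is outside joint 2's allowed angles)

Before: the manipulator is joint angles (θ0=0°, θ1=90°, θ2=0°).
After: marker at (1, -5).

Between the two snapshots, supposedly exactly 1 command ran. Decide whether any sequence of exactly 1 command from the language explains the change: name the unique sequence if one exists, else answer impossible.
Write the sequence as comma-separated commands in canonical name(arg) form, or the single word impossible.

start: joint angles (θ0=0°, θ1=90°, θ2=0°)
[1] after rotate(1, 180): joint angles (θ0=0°, θ1=270°, θ2=0°)
uniquely the one of 5 1-step routes that fits.

rotate(1, 180)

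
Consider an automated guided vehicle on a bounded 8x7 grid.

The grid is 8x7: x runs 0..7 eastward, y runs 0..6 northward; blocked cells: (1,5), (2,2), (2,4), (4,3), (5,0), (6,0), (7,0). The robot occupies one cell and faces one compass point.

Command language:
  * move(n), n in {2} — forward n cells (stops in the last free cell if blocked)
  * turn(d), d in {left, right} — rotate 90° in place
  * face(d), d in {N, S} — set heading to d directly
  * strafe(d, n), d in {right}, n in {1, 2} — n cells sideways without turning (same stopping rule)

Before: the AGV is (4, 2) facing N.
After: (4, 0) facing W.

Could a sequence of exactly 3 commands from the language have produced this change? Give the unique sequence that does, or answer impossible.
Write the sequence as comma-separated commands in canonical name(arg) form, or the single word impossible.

face(S), move(2), turn(right)

key: running turn(right) before face(S) would end elsewhere — order is forced
initial: (4, 2) facing N
1. face(S) → (4, 2) facing S
2. move(2) → (4, 0) facing S
3. turn(right) → (4, 0) facing W
no rival 3-sequence matches.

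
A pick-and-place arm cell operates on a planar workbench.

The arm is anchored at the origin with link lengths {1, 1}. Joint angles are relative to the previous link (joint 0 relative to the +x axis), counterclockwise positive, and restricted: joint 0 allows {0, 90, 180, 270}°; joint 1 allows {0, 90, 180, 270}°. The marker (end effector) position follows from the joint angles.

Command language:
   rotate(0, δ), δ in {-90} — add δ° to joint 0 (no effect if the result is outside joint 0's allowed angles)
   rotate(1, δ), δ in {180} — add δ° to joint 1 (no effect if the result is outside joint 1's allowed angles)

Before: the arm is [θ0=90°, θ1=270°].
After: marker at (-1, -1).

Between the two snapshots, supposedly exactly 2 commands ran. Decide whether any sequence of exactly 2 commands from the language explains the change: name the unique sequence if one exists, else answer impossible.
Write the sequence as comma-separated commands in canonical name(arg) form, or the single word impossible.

rotate(0, -90), rotate(0, -90)

t0: [θ0=90°, θ1=270°]
step 1 (rotate(0, -90)): [θ0=0°, θ1=270°]
step 2 (rotate(0, -90)): [θ0=270°, θ1=270°]
no rival 2-sequence matches.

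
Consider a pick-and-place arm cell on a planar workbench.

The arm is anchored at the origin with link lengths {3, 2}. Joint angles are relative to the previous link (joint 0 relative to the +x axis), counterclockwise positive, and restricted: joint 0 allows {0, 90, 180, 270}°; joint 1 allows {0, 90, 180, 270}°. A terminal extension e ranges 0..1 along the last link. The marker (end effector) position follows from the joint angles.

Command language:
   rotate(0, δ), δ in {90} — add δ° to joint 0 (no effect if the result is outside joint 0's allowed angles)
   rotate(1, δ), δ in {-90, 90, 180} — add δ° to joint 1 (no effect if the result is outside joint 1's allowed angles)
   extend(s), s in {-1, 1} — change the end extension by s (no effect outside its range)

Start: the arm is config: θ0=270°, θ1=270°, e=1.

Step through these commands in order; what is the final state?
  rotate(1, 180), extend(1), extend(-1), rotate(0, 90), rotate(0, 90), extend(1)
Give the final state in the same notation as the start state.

config: θ0=90°, θ1=90°, e=1

from: config: θ0=270°, θ1=270°, e=1
t=1 rotate(1, 180) ⇒ config: θ0=270°, θ1=90°, e=1
t=2 extend(1) ⇒ config: θ0=270°, θ1=90°, e=1
t=3 extend(-1) ⇒ config: θ0=270°, θ1=90°, e=0
t=4 rotate(0, 90) ⇒ config: θ0=0°, θ1=90°, e=0
t=5 rotate(0, 90) ⇒ config: θ0=90°, θ1=90°, e=0
t=6 extend(1) ⇒ config: θ0=90°, θ1=90°, e=1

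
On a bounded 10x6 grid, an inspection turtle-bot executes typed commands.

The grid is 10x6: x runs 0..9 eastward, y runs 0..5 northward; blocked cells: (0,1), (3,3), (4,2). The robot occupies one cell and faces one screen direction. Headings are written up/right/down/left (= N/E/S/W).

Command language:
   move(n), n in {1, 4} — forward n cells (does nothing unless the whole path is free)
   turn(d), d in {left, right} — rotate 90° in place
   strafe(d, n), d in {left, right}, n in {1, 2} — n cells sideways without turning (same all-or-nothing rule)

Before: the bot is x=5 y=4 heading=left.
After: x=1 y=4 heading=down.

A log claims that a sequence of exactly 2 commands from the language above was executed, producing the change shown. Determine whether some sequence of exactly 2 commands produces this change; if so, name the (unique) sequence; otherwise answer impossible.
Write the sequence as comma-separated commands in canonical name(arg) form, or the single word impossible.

move(4), turn(left)

key: order matters: swapping move(4) and turn(left) lands elsewhere
from: x=5 y=4 heading=left
1. move(4) → x=1 y=4 heading=left
2. turn(left) → x=1 y=4 heading=down
uniquely the one of 64 2-step routes that fits.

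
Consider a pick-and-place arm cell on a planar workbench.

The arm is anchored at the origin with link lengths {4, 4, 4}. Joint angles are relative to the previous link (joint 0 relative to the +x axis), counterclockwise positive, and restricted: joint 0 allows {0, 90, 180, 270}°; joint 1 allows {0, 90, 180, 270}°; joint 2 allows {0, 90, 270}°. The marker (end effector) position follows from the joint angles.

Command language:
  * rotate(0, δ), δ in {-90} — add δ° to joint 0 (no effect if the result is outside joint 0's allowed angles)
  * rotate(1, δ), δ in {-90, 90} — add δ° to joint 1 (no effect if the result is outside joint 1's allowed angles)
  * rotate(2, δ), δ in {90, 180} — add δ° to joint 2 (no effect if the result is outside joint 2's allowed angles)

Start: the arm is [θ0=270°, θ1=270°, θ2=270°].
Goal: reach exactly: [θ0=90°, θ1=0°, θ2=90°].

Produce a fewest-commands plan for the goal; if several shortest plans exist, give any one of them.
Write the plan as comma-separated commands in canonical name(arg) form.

begin: [θ0=270°, θ1=270°, θ2=270°]
t=1 rotate(2, 180) ⇒ [θ0=270°, θ1=270°, θ2=90°]
t=2 rotate(1, 90) ⇒ [θ0=270°, θ1=0°, θ2=90°]
t=3 rotate(0, -90) ⇒ [θ0=180°, θ1=0°, θ2=90°]
t=4 rotate(0, -90) ⇒ [θ0=90°, θ1=0°, θ2=90°]
nothing shorter than 4 reaches the goal.

rotate(2, 180), rotate(1, 90), rotate(0, -90), rotate(0, -90)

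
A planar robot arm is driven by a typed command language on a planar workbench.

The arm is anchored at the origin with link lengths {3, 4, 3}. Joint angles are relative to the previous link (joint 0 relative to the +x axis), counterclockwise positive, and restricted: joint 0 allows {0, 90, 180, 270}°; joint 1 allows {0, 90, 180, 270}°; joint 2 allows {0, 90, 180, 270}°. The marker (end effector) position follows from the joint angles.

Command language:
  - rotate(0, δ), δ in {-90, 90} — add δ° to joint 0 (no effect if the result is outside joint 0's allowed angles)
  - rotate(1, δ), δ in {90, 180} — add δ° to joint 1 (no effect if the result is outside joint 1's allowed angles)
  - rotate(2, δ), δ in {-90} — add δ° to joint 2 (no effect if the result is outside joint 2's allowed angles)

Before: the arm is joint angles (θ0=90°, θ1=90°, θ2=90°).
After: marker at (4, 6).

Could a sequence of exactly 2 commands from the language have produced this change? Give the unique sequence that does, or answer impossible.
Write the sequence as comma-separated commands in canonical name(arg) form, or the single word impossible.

begin: joint angles (θ0=90°, θ1=90°, θ2=90°)
1. rotate(1, 90) → joint angles (θ0=90°, θ1=180°, θ2=90°)
2. rotate(1, 90) → joint angles (θ0=90°, θ1=270°, θ2=90°)
no rival 2-sequence matches.

rotate(1, 90), rotate(1, 90)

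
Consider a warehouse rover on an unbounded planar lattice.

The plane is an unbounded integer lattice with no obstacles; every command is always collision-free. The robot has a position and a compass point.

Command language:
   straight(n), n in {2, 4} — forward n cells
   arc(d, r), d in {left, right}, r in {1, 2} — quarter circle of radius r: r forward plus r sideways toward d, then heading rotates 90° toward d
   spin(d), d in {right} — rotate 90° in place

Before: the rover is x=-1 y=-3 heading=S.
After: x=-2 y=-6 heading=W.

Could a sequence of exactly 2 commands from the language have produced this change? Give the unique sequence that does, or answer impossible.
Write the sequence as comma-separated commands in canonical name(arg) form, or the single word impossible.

straight(2), arc(right, 1)

key: order matters: swapping straight(2) and arc(right, 1) lands elsewhere
start: x=-1 y=-3 heading=S
[1] after straight(2): x=-1 y=-5 heading=S
[2] after arc(right, 1): x=-2 y=-6 heading=W
uniquely the one of 49 2-step routes that fits.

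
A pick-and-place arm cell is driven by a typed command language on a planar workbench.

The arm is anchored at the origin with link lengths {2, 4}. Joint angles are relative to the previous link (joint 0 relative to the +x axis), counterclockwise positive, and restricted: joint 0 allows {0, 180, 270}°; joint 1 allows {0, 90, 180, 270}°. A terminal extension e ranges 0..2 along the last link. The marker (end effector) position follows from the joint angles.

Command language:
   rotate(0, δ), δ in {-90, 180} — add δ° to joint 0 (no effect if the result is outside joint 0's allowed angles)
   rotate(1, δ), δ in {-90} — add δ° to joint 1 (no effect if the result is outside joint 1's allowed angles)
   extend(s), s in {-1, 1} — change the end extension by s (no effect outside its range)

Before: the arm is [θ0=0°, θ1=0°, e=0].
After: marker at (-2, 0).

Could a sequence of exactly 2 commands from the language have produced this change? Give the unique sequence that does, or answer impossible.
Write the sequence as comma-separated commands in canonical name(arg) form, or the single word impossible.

begin: [θ0=0°, θ1=0°, e=0]
step 1 (rotate(1, -90)): [θ0=0°, θ1=270°, e=0]
step 2 (rotate(1, -90)): [θ0=0°, θ1=180°, e=0]
uniquely the one of 25 2-step routes that fits.

rotate(1, -90), rotate(1, -90)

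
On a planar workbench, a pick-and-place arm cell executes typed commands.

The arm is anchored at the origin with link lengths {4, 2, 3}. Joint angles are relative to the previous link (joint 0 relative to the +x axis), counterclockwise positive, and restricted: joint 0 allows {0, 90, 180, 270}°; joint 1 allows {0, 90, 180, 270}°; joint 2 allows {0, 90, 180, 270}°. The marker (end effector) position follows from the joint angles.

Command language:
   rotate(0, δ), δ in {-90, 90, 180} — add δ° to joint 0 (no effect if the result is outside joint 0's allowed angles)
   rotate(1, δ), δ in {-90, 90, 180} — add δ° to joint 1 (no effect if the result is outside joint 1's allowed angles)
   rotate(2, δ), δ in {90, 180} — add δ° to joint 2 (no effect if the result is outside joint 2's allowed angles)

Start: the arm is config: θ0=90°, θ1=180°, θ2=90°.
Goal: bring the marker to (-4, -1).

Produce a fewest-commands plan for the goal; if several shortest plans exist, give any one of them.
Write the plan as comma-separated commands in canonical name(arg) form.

initial: config: θ0=90°, θ1=180°, θ2=90°
t=1 rotate(2, 90) ⇒ config: θ0=90°, θ1=180°, θ2=180°
t=2 rotate(0, 90) ⇒ config: θ0=180°, θ1=180°, θ2=180°
t=3 rotate(1, 90) ⇒ config: θ0=180°, θ1=270°, θ2=180°
shorter routes all fall short; 3 is best.

rotate(2, 90), rotate(0, 90), rotate(1, 90)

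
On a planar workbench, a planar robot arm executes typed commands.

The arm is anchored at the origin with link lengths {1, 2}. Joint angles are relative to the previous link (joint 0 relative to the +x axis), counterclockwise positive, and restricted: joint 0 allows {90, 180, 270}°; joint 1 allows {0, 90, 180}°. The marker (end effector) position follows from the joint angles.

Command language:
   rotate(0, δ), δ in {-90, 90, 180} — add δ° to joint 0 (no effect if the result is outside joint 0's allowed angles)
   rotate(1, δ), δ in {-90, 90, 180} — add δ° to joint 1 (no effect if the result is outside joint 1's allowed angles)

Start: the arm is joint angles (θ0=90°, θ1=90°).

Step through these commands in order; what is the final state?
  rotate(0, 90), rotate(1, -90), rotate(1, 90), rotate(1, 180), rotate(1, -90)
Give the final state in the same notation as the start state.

start: joint angles (θ0=90°, θ1=90°)
t=1 rotate(0, 90) ⇒ joint angles (θ0=180°, θ1=90°)
t=2 rotate(1, -90) ⇒ joint angles (θ0=180°, θ1=0°)
t=3 rotate(1, 90) ⇒ joint angles (θ0=180°, θ1=90°)
t=4 rotate(1, 180) ⇒ joint angles (θ0=180°, θ1=90°)
t=5 rotate(1, -90) ⇒ joint angles (θ0=180°, θ1=0°)

joint angles (θ0=180°, θ1=0°)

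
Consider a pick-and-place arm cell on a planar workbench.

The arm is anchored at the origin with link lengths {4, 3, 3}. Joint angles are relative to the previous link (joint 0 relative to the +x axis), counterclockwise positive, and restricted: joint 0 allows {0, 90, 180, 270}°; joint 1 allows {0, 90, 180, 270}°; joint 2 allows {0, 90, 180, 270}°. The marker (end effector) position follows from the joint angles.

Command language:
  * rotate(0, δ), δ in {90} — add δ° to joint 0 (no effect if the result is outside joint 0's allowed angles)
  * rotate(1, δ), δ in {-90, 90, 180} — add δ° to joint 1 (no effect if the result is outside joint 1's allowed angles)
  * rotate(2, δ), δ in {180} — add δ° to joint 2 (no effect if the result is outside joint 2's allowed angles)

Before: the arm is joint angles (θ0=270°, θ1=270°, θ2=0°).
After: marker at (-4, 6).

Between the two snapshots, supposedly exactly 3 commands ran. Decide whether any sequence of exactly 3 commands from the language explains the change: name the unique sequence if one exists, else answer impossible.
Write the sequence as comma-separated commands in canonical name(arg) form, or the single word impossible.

from: joint angles (θ0=270°, θ1=270°, θ2=0°)
1. rotate(0, 90) → joint angles (θ0=0°, θ1=270°, θ2=0°)
2. rotate(0, 90) → joint angles (θ0=90°, θ1=270°, θ2=0°)
3. rotate(0, 90) → joint angles (θ0=180°, θ1=270°, θ2=0°)
no other 3-command option fits: unique.

rotate(0, 90), rotate(0, 90), rotate(0, 90)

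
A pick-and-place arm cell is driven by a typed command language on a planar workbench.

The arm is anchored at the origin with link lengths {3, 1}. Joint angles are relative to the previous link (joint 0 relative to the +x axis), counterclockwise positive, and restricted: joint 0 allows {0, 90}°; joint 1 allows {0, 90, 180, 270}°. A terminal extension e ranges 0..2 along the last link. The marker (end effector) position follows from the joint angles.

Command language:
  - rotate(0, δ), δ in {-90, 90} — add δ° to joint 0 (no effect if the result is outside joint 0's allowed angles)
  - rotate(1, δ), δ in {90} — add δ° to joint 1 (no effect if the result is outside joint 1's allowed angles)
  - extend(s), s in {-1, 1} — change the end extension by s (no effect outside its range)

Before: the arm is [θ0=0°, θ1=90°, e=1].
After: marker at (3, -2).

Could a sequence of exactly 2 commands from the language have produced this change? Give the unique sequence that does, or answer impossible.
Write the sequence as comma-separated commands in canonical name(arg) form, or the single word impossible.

rotate(1, 90), rotate(1, 90)

t0: [θ0=0°, θ1=90°, e=1]
1. rotate(1, 90) → [θ0=0°, θ1=180°, e=1]
2. rotate(1, 90) → [θ0=0°, θ1=270°, e=1]
uniquely the one of 25 2-step routes that fits.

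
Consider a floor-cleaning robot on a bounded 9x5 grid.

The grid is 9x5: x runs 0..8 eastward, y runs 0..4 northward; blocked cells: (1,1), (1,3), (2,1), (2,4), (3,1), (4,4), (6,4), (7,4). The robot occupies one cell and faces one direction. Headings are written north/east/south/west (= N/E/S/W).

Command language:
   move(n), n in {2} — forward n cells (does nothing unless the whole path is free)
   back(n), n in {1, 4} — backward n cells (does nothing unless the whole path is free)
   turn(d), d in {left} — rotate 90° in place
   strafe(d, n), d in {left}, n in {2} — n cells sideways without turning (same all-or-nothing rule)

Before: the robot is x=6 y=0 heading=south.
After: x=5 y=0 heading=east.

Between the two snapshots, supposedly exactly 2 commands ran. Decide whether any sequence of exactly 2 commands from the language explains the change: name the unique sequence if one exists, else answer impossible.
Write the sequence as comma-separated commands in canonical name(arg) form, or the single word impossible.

key: position moved to (5,0) AND the heading swung to E — translation plus rotation needed
initial: x=6 y=0 heading=south
t=1 turn(left) ⇒ x=6 y=0 heading=east
t=2 back(1) ⇒ x=5 y=0 heading=east
all 25 alternatives checked — unique.

turn(left), back(1)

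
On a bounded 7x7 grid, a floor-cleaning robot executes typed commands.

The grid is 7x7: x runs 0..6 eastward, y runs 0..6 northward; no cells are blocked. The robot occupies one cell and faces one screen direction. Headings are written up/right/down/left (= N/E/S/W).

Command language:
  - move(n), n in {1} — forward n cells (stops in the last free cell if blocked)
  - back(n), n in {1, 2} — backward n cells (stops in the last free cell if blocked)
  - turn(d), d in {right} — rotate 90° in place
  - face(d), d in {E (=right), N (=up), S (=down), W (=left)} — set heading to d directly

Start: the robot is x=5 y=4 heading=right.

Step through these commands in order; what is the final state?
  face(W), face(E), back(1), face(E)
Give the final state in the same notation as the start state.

begin: x=5 y=4 heading=right
1. face(W) → x=5 y=4 heading=left
2. face(E) → x=5 y=4 heading=right
3. back(1) → x=4 y=4 heading=right
4. face(E) → x=4 y=4 heading=right

x=4 y=4 heading=right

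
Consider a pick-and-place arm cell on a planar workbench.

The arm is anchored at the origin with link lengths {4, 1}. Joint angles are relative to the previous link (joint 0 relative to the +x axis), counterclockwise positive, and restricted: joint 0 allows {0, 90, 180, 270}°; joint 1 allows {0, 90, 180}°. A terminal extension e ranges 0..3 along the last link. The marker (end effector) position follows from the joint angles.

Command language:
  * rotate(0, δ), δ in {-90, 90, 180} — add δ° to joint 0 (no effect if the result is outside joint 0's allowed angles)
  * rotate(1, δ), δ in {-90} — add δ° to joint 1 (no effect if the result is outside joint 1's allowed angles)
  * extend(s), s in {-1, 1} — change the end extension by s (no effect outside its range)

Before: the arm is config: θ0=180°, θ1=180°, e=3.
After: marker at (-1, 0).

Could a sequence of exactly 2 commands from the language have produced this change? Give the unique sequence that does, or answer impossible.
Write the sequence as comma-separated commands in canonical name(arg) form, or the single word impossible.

extend(1), extend(-1)

key: order matters: swapping extend(1) and extend(-1) lands elsewhere
start: config: θ0=180°, θ1=180°, e=3
t=1 extend(1) ⇒ config: θ0=180°, θ1=180°, e=3
t=2 extend(-1) ⇒ config: θ0=180°, θ1=180°, e=2
no other 2-command option fits: unique.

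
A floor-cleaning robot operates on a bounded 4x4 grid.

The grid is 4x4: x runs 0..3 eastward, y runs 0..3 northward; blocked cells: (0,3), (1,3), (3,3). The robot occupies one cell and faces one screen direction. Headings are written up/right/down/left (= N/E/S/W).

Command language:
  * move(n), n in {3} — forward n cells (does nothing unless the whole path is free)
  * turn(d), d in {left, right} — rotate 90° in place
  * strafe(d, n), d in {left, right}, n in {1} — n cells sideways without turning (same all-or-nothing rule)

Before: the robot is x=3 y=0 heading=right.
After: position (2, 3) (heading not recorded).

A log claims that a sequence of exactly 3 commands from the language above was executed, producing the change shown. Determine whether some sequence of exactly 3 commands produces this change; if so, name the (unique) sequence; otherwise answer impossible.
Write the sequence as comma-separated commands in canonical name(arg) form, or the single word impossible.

turn(left), strafe(left, 1), move(3)

key: running move(3) before turn(left) would end elsewhere — order is forced
start: x=3 y=0 heading=right
1. turn(left) → x=3 y=0 heading=up
2. strafe(left, 1) → x=2 y=0 heading=up
3. move(3) → x=2 y=3 heading=up
uniquely the one of 125 3-step routes that fits.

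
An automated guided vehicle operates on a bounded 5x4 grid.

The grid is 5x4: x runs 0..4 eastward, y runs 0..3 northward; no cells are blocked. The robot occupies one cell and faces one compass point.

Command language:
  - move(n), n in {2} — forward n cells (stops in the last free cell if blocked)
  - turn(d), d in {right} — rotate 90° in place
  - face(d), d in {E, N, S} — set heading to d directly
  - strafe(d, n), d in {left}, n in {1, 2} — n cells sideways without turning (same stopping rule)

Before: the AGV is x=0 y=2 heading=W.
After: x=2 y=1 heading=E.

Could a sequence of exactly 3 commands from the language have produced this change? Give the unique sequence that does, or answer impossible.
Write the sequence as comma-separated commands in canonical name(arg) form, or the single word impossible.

strafe(left, 1), face(E), move(2)

key: running move(2) before strafe(left, 1) would end elsewhere — order is forced
start: x=0 y=2 heading=W
[1] after strafe(left, 1): x=0 y=1 heading=W
[2] after face(E): x=0 y=1 heading=E
[3] after move(2): x=2 y=1 heading=E
no other 3-command option fits: unique.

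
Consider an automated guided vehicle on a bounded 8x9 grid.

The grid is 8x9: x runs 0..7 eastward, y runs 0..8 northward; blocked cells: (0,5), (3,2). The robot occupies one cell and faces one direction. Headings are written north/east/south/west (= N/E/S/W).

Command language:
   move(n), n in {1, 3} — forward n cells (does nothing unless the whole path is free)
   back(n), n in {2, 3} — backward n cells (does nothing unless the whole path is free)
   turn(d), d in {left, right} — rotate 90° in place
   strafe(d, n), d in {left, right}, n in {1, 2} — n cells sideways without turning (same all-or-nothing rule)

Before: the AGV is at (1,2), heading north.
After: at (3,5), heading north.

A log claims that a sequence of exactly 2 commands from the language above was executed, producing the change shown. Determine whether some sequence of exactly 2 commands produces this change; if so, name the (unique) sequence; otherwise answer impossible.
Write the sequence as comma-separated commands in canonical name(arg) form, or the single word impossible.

move(3), strafe(right, 2)

key: still facing N at the end — nothing in the sequence rotates
from: at (1,2), heading north
step 1 (move(3)): at (1,5), heading north
step 2 (strafe(right, 2)): at (3,5), heading north
uniquely the one of 100 2-step routes that fits.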